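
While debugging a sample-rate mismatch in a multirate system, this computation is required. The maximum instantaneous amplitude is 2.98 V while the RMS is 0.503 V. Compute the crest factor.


Crest factor is the ratio of peak to RMS:
CF = V_peak / V_rms
   = 2.98 / 0.503
   = 5.9245

5.9245


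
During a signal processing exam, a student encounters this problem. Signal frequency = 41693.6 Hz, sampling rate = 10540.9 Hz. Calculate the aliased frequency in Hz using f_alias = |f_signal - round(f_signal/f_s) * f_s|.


Compute the nearest integer multiple of fs to the signal:
n = round(41693.6 / 10540.9) = 4
f_alias = |41693.6 - 4 * 10540.9|
        = |41693.6 - 42163.6|
        = 470.0 Hz

470.0


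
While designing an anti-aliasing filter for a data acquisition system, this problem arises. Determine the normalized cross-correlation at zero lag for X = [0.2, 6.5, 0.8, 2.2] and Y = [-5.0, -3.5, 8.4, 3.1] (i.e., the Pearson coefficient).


Pearson correlation coefficient (population):
r = cov(X,Y) / (std(X) * std(Y))
Mean X = 2.425, Mean Y = 0.75
Cov(X,Y) = -4.37125
Std(X) = 2.462088, Std(Y) = 5.365864
r = -0.3309

-0.3309


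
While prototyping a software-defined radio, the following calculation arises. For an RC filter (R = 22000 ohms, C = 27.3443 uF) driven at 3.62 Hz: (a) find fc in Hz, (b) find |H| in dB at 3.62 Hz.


Step 1 — cutoff frequency:
fc = 1 / (2*pi*R*C)
C = 27.3443 uF = 2.73443e-05 F
fc = 1 / (2*pi*22000*2.73443e-05)
   = 0.264564 Hz

Step 2 — magnitude at f = 3.62 Hz:
|H(f)| = 1 / sqrt(1 + (f/fc)^2)
f/fc = 3.62 / 0.264564 = 13.68289
|H| = 1 / sqrt(1 + 187.221479) = 0.0728896
|H|_dB = 20*log10(0.0728896) = -22.75 dB

fc = 0.264564 Hz; |H(3.62 Hz)| = -22.75 dB


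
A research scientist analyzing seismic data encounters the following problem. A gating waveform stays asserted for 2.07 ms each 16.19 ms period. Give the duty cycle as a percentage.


Duty cycle as a percentage:
DC = (t_on / T) * 100
   = (2.07 / 16.19) * 100
   = 0.127857 * 100
   = 12.79 %

12.79 %


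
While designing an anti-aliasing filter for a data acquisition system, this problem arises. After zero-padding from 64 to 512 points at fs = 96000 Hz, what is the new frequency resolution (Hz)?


Frequency resolution after zero-padding:
N_padded = 64 * 8 = 512
df = fs / N_padded
   = 96000 / 512
   = 187.5 Hz

187.5 Hz


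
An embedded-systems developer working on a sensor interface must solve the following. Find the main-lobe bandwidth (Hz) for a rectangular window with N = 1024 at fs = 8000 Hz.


Main lobe width for a rectangular window:
Width = 2 * fs / N
      = 2 * 8000 / 1024
      = 16000 / 1024
      = 15.625 Hz

15.625 Hz


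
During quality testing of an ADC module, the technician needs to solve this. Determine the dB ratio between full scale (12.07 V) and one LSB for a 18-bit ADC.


Dynamic range from full-scale to LSB:
V_min = V_max / 2^bits = 12.07 / 2^18
DR = 20 * log10(V_max / V_min)
   = 20 * log10(2^18)
   = 20 * 18 * log10(2)
   = 108.37 dB

108.37 dB


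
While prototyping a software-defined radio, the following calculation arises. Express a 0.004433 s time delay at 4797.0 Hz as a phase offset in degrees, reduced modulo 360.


Phase shift from frequency and time delay:
phi = 360 * f * t_delay
    = 360 * 4797.0 * 0.004433
    = 7655.44 degrees
    mod 360 = 95.44 degrees

95.44 degrees


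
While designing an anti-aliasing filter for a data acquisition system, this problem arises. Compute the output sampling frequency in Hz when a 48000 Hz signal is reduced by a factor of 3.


Decimation reduces the sample rate:
fs_out = fs_in / M
       = 48000 / 3
       = 16000.0 Hz

16000.0 Hz


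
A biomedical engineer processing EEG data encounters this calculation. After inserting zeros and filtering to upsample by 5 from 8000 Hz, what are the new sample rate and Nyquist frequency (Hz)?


Step 1 — output sample rate after interpolation by L:
fs_out = L * fs_in = 5 * 8000 = 40000 Hz

Step 2 — Nyquist frequency of the output stream:
f_Nyq = fs_out / 2 = 40000 / 2 = 20000.0 Hz

fs_out = 40000 Hz; f_Nyquist = 20000.0 Hz


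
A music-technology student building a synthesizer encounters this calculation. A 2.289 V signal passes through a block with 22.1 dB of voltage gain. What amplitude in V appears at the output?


Output voltage from dB gain:
V_out = V_in * 10^(gain_dB / 20)
      = 2.289 * 10^(22.1 / 20)
      = 2.289 * 12.735031
      = 29.1505 V

29.1505 V


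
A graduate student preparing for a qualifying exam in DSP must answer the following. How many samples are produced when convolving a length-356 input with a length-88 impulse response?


Linear convolution output length:
L = N + M - 1
  = 356 + 88 - 1
  = 443 samples

443


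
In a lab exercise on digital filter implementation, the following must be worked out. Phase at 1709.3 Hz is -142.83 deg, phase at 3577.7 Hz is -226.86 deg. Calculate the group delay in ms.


Group delay from phase difference:
tau = -d(phi)/d(omega)
d(phi) = -84.03 deg = -1.4666 rad
d(omega) = 2*pi*(3577.7 - 1709.3) = 11739.5034 rad/s
tau = -(-1.4666) / 11739.5034
    = 0.1249 ms

0.1249 ms


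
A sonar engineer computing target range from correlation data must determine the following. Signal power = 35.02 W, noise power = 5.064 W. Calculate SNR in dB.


SNR in decibels:
SNR = 10 * log10(Ps / Pn)
    = 10 * log10(35.02 / 5.064)
    = 10 * log10(6.9155)
    = 10 * 0.8398
    = 8.4 dB

8.4 dB


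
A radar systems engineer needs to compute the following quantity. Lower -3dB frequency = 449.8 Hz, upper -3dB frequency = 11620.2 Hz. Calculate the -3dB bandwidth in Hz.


Bandwidth is the difference of -3dB frequencies:
BW = f_high - f_low
   = 11620.2 - 449.8
   = 11170.4 Hz

11170.4 Hz


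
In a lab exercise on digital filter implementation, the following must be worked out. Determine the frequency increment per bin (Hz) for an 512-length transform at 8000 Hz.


DFT frequency resolution:
df = fs / N
   = 8000 / 512
   = 15.625 Hz

15.625 Hz


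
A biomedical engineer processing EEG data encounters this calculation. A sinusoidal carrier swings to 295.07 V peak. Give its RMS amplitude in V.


RMS voltage for a sinusoidal waveform:
V_rms = V_peak / sqrt(2)
      = 295.07 / 1.414214
      = 208.646 V

208.646 V


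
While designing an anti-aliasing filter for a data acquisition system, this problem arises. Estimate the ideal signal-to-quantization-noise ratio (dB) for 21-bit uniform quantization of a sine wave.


Theoretical SNR for a full-scale sinusoid:
SNR = 6.02 * N + 1.76
    = 6.02 * 21 + 1.76
    = 126.42 + 1.76
    = 128.18 dB

128.18 dB


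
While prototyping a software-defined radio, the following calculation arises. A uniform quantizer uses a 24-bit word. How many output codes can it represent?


Number of quantization levels = 2^N
= 2^24
= 16777216

16777216


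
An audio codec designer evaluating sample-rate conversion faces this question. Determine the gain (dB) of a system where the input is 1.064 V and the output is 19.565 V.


Voltage gain in dB:
G = 20 * log10(Vout / Vin)
  = 20 * log10(19.565 / 1.064)
  = 20 * log10(18.388158)
  = 20 * 1.264538
  = 25.29 dB

25.29 dB


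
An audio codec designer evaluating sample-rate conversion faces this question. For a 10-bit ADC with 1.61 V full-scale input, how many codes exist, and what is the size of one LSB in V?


Step 1 — number of quantization levels:
L = 2^N = 2^10 = 1024

Step 2 — LSB step size:
delta = Vfs / L
      = 1.61 / 1024
      = 0.00157227 V

Levels = 1024; step size = 0.00157227 V


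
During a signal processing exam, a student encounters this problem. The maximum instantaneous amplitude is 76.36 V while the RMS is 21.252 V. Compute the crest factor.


Crest factor is the ratio of peak to RMS:
CF = V_peak / V_rms
   = 76.36 / 21.252
   = 3.5931

3.5931


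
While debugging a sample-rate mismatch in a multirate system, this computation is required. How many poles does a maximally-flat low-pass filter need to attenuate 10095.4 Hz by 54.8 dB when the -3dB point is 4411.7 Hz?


Butterworth filter order formula:
n = log10(10^(A/10) - 1) / (2 * log10(f_stop/f_pass))
10^(54.8/10) - 1 = 301994.172
f_stop/f_pass = 10095.4 / 4411.7 = 2.2883
n = 7.6213 -> ceil = 8

8


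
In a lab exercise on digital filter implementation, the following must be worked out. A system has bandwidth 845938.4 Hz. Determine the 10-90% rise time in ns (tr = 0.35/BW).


Rise time from bandwidth relationship:
tr = 0.35 / BW
   = 0.35 / 845938.4
   = 4.137417098e-07 s
   = 413.7417 ns

413.7417 ns


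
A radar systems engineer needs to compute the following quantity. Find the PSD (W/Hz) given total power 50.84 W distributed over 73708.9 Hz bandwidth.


Power spectral density:
PSD = P / BW
    = 50.84 / 73708.9
    = 0.00068974 W/Hz

0.00068974 W/Hz


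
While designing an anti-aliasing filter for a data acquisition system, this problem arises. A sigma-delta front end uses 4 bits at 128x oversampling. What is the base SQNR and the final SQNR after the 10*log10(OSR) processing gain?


Step 1 — baseline SQNR at Nyquist:
SQNR_base = 6.02*N + 1.76
          = 6.02*4 + 1.76
          = 25.84 dB

Step 2 — oversampling processing gain:
G = 10*log10(OSR) = 10*log10(128) = 21.07 dB

Step 3 — total:
SQNR_total = 25.84 + 21.07 = 46.91 dB

Base SQNR = 25.84 dB; oversampled SQNR = 46.91 dB


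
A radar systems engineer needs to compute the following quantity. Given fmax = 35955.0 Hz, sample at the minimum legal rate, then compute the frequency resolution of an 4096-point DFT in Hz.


Step 1 — Nyquist sampling rate:
fs = 2 * fmax = 2 * 35955.0 = 71910.0 Hz

Step 2 — DFT bin spacing:
df = fs / N = 71910.0 / 4096 = 17.5562 Hz

17.5562 Hz


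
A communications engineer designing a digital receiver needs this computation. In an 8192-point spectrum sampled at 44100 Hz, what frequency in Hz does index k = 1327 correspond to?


Frequency of DFT bin k:
f_k = k * fs / N
    = 1327 * 44100 / 8192
    = 58520700 / 8192
    = 7143.64 Hz

7143.64 Hz


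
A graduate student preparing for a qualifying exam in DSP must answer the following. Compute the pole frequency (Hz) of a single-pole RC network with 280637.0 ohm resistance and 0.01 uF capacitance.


Cutoff frequency of a first-order RC filter:
fc = 1 / (2 * pi * R * C)
C = 0.01 uF = 1e-08 F
fc = 1 / (2 * pi * 280637.0 * 1e-08)
   = 1 / 0.01763294275051
   = 56.712031 Hz

56.712031 Hz


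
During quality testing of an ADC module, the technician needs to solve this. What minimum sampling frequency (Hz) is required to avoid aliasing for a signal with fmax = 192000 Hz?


The Nyquist rate is twice the maximum frequency component.
fs_min = 2 * fmax
      = 2 * 192000
      = 384000 Hz

384000


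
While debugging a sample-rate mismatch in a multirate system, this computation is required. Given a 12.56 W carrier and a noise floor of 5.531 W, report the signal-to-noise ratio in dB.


SNR in decibels:
SNR = 10 * log10(Ps / Pn)
    = 10 * log10(12.56 / 5.531)
    = 10 * log10(2.2708)
    = 10 * 0.3562
    = 3.56 dB

3.56 dB


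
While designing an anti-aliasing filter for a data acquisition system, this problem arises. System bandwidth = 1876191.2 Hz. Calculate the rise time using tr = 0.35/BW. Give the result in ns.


Rise time from bandwidth relationship:
tr = 0.35 / BW
   = 0.35 / 1876191.2
   = 1.865481514e-07 s
   = 186.5482 ns

186.5482 ns


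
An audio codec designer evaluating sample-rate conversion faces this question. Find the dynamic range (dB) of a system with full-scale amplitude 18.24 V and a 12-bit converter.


Dynamic range from full-scale to LSB:
V_min = V_max / 2^bits = 18.24 / 2^12
DR = 20 * log10(V_max / V_min)
   = 20 * log10(2^12)
   = 20 * 12 * log10(2)
   = 72.25 dB

72.25 dB


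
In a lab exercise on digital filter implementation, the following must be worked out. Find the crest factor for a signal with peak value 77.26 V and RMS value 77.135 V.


Crest factor is the ratio of peak to RMS:
CF = V_peak / V_rms
   = 77.26 / 77.135
   = 1.0016

1.0016


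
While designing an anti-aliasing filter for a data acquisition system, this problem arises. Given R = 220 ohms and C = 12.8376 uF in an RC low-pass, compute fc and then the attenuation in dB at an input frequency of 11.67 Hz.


Step 1 — cutoff frequency:
fc = 1 / (2*pi*R*C)
C = 12.8376 uF = 1.28376e-05 F
fc = 1 / (2*pi*220*1.28376e-05)
   = 56.3526 Hz

Step 2 — magnitude at f = 11.67 Hz:
|H(f)| = 1 / sqrt(1 + (f/fc)^2)
f/fc = 11.67 / 56.3526 = 0.207089
|H| = 1 / sqrt(1 + 0.042886) = 0.9792229
|H|_dB = 20*log10(0.9792229) = -0.18 dB

fc = 56.3526 Hz; |H(11.67 Hz)| = -0.18 dB


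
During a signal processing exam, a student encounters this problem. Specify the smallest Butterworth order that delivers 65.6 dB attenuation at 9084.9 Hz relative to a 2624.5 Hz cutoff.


Butterworth filter order formula:
n = log10(10^(A/10) - 1) / (2 * log10(f_stop/f_pass))
10^(65.6/10) - 1 = 3630779.5477
f_stop/f_pass = 9084.9 / 2624.5 = 3.4616
n = 6.0823 -> ceil = 7

7


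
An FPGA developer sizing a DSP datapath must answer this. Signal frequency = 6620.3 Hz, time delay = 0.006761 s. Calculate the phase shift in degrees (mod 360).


Phase shift from frequency and time delay:
phi = 360 * f * t_delay
    = 360 * 6620.3 * 0.006761
    = 16113.55 degrees
    mod 360 = 273.55 degrees

273.55 degrees


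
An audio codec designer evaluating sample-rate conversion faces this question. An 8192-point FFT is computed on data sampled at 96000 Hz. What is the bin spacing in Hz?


DFT frequency resolution:
df = fs / N
   = 96000 / 8192
   = 11.7188 Hz

11.7188 Hz


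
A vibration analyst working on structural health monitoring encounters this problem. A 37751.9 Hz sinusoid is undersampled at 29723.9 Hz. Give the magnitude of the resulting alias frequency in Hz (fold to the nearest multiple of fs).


Compute the nearest integer multiple of fs to the signal:
n = round(37751.9 / 29723.9) = 1
f_alias = |37751.9 - 1 * 29723.9|
        = |37751.9 - 29723.9|
        = 8028.0 Hz

8028.0


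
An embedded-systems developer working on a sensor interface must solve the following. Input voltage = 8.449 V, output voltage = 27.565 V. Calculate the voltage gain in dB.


Voltage gain in dB:
G = 20 * log10(Vout / Vin)
  = 20 * log10(27.565 / 8.449)
  = 20 * log10(3.262516)
  = 20 * 0.513553
  = 10.27 dB

10.27 dB


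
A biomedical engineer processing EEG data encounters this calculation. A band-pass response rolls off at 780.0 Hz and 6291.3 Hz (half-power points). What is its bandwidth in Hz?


Bandwidth is the difference of -3dB frequencies:
BW = f_high - f_low
   = 6291.3 - 780.0
   = 5511.3 Hz

5511.3 Hz


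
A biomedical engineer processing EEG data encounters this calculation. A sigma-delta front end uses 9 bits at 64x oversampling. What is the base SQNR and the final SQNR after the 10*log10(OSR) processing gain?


Step 1 — baseline SQNR at Nyquist:
SQNR_base = 6.02*N + 1.76
          = 6.02*9 + 1.76
          = 55.94 dB

Step 2 — oversampling processing gain:
G = 10*log10(OSR) = 10*log10(64) = 18.06 dB

Step 3 — total:
SQNR_total = 55.94 + 18.06 = 74.0 dB

Base SQNR = 55.94 dB; oversampled SQNR = 74.0 dB


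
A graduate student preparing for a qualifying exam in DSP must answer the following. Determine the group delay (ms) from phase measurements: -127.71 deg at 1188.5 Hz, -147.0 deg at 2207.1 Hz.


Group delay from phase difference:
tau = -d(phi)/d(omega)
d(phi) = -19.29 deg = -0.336674 rad
d(omega) = 2*pi*(2207.1 - 1188.5) = 6400.0526 rad/s
tau = -(-0.336674) / 6400.0526
    = 0.0526 ms

0.0526 ms


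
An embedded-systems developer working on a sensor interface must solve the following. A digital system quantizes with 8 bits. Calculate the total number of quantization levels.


Number of quantization levels = 2^N
= 2^8
= 256

256


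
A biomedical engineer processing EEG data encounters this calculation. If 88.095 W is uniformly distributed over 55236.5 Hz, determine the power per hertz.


Power spectral density:
PSD = P / BW
    = 88.095 / 55236.5
    = 0.00159487 W/Hz

0.00159487 W/Hz


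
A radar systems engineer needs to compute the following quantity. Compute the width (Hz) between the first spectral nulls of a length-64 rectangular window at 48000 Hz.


Main lobe width for a rectangular window:
Width = 2 * fs / N
      = 2 * 48000 / 64
      = 96000 / 64
      = 1500.0 Hz

1500.0 Hz


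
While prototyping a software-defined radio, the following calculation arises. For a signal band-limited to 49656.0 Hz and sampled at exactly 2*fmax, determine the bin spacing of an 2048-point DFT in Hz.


Step 1 — Nyquist sampling rate:
fs = 2 * fmax = 2 * 49656.0 = 99312.0 Hz

Step 2 — DFT bin spacing:
df = fs / N = 99312.0 / 2048 = 48.4922 Hz

48.4922 Hz


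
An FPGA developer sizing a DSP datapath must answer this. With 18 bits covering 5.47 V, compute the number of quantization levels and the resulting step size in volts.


Step 1 — number of quantization levels:
L = 2^N = 2^18 = 262144

Step 2 — LSB step size:
delta = Vfs / L
      = 5.47 / 262144
      = 2.087e-05 V

Levels = 262144; step size = 2.087e-05 V


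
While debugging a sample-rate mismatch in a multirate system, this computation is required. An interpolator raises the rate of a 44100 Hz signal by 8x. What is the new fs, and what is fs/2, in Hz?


Step 1 — output sample rate after interpolation by L:
fs_out = L * fs_in = 8 * 44100 = 352800 Hz

Step 2 — Nyquist frequency of the output stream:
f_Nyq = fs_out / 2 = 352800 / 2 = 176400.0 Hz

fs_out = 352800 Hz; f_Nyquist = 176400.0 Hz


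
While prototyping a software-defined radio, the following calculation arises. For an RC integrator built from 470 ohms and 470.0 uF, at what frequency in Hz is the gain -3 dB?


Cutoff frequency of a first-order RC filter:
fc = 1 / (2 * pi * R * C)
C = 470.0 uF = 0.00047 F
fc = 1 / (2 * pi * 470 * 0.00047)
   = 1 / 1.387955634356
   = 0.720484 Hz

0.720484 Hz


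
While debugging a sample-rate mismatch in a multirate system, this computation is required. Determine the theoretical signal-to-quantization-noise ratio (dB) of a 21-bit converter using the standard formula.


Theoretical SNR for a full-scale sinusoid:
SNR = 6.02 * N + 1.76
    = 6.02 * 21 + 1.76
    = 126.42 + 1.76
    = 128.18 dB

128.18 dB


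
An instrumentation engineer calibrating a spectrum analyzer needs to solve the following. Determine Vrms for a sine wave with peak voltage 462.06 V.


RMS voltage for a sinusoidal waveform:
V_rms = V_peak / sqrt(2)
      = 462.06 / 1.414214
      = 326.726 V

326.726 V


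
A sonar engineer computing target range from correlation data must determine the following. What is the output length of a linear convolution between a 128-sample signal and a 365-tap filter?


Linear convolution output length:
L = N + M - 1
  = 128 + 365 - 1
  = 492 samples

492


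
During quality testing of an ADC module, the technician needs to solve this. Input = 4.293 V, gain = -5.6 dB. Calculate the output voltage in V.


Output voltage from dB gain:
V_out = V_in * 10^(gain_dB / 20)
      = 4.293 * 10^(-5.6 / 20)
      = 4.293 * 0.524807
      = 2.253 V

2.253 V


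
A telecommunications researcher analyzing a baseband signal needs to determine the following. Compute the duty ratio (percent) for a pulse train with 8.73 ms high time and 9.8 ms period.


Duty cycle as a percentage:
DC = (t_on / T) * 100
   = (8.73 / 9.8) * 100
   = 0.890816 * 100
   = 89.08 %

89.08 %


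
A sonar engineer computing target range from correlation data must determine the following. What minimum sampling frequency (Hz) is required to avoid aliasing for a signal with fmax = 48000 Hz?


The Nyquist rate is twice the maximum frequency component.
fs_min = 2 * fmax
      = 2 * 48000
      = 96000 Hz

96000


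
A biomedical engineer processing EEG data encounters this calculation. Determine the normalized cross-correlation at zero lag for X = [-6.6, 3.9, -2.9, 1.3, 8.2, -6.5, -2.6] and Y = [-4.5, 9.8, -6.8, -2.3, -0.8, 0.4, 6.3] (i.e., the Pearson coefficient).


Pearson correlation coefficient (population):
r = cov(X,Y) / (std(X) * std(Y))
Mean X = -0.7429, Mean Y = 0.3
Cov(X,Y) = 8.667143
Std(X) = 5.088603, Std(Y) = 5.446886
r = 0.3127

0.3127


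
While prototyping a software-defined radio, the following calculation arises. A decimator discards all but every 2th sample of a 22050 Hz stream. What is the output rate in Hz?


Decimation reduces the sample rate:
fs_out = fs_in / M
       = 22050 / 2
       = 11025.0 Hz

11025.0 Hz


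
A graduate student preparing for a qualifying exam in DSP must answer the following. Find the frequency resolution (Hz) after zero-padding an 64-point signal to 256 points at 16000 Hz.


Frequency resolution after zero-padding:
N_padded = 64 * 4 = 256
df = fs / N_padded
   = 16000 / 256
   = 62.5 Hz

62.5 Hz


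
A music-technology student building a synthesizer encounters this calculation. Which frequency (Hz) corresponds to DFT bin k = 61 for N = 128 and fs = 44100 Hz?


Frequency of DFT bin k:
f_k = k * fs / N
    = 61 * 44100 / 128
    = 2690100 / 128
    = 21016.406 Hz

21016.406 Hz


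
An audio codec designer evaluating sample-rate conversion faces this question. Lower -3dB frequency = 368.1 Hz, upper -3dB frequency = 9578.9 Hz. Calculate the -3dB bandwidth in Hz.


Bandwidth is the difference of -3dB frequencies:
BW = f_high - f_low
   = 9578.9 - 368.1
   = 9210.8 Hz

9210.8 Hz


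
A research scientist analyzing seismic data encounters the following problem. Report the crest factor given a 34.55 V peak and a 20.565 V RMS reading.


Crest factor is the ratio of peak to RMS:
CF = V_peak / V_rms
   = 34.55 / 20.565
   = 1.68

1.68


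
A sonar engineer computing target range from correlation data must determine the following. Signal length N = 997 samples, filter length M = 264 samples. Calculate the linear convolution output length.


Linear convolution output length:
L = N + M - 1
  = 997 + 264 - 1
  = 1260 samples

1260


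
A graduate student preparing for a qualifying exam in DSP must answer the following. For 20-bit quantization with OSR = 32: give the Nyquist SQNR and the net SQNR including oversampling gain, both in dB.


Step 1 — baseline SQNR at Nyquist:
SQNR_base = 6.02*N + 1.76
          = 6.02*20 + 1.76
          = 122.16 dB

Step 2 — oversampling processing gain:
G = 10*log10(OSR) = 10*log10(32) = 15.05 dB

Step 3 — total:
SQNR_total = 122.16 + 15.05 = 137.21 dB

Base SQNR = 122.16 dB; oversampled SQNR = 137.21 dB


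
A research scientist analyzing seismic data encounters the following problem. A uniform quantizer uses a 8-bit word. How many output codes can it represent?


Number of quantization levels = 2^N
= 2^8
= 256

256


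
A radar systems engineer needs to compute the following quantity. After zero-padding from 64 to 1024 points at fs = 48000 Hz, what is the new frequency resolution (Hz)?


Frequency resolution after zero-padding:
N_padded = 64 * 16 = 1024
df = fs / N_padded
   = 48000 / 1024
   = 46.875 Hz

46.875 Hz


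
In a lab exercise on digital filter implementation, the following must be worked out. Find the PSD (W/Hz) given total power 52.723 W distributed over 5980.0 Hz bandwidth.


Power spectral density:
PSD = P / BW
    = 52.723 / 5980.0
    = 0.00881656 W/Hz

0.00881656 W/Hz


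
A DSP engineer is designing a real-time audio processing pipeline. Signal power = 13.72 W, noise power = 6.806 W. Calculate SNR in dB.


SNR in decibels:
SNR = 10 * log10(Ps / Pn)
    = 10 * log10(13.72 / 6.806)
    = 10 * log10(2.0159)
    = 10 * 0.3045
    = 3.04 dB

3.04 dB


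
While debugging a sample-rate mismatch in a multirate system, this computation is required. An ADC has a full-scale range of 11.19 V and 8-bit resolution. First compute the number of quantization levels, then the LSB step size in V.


Step 1 — number of quantization levels:
L = 2^N = 2^8 = 256

Step 2 — LSB step size:
delta = Vfs / L
      = 11.19 / 256
      = 0.04371094 V

Levels = 256; step size = 0.04371094 V


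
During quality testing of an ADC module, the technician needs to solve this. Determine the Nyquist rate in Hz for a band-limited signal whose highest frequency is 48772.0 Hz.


The Nyquist rate is twice the maximum frequency component.
fs_min = 2 * fmax
      = 2 * 48772.0
      = 97544.0 Hz

97544.0


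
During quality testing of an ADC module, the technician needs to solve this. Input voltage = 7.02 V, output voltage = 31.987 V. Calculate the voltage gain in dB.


Voltage gain in dB:
G = 20 * log10(Vout / Vin)
  = 20 * log10(31.987 / 7.02)
  = 20 * log10(4.556553)
  = 20 * 0.658636
  = 13.17 dB

13.17 dB


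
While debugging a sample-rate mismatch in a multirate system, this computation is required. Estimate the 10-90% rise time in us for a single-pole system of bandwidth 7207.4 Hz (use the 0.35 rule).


Rise time from bandwidth relationship:
tr = 0.35 / BW
   = 0.35 / 7207.4
   = 4.856120099e-05 s
   = 48.5612 us

48.5612 us


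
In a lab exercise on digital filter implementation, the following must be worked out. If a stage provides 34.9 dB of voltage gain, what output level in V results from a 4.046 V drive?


Output voltage from dB gain:
V_out = V_in * 10^(gain_dB / 20)
      = 4.046 * 10^(34.9 / 20)
      = 4.046 * 55.590426
      = 224.9189 V

224.9189 V


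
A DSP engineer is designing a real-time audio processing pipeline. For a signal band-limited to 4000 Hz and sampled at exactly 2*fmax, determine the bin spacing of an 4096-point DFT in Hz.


Step 1 — Nyquist sampling rate:
fs = 2 * fmax = 2 * 4000 = 8000 Hz

Step 2 — DFT bin spacing:
df = fs / N = 8000 / 4096 = 1.9531 Hz

1.9531 Hz


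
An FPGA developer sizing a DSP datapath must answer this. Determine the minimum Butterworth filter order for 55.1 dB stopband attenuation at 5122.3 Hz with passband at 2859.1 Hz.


Butterworth filter order formula:
n = log10(10^(A/10) - 1) / (2 * log10(f_stop/f_pass))
10^(55.1/10) - 1 = 323592.6569
f_stop/f_pass = 5122.3 / 2859.1 = 1.7916
n = 10.8792 -> ceil = 11

11


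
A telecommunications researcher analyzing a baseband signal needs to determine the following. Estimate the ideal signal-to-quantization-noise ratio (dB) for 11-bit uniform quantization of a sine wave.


Theoretical SNR for a full-scale sinusoid:
SNR = 6.02 * N + 1.76
    = 6.02 * 11 + 1.76
    = 66.22 + 1.76
    = 67.98 dB

67.98 dB


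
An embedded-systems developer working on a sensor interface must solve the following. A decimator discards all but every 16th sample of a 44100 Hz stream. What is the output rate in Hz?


Decimation reduces the sample rate:
fs_out = fs_in / M
       = 44100 / 16
       = 2756.25 Hz

2756.25 Hz


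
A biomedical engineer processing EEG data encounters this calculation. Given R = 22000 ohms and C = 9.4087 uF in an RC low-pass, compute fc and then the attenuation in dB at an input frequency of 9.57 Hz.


Step 1 — cutoff frequency:
fc = 1 / (2*pi*R*C)
C = 9.4087 uF = 9.4087e-06 F
fc = 1 / (2*pi*22000*9.4087e-06)
   = 0.768896 Hz

Step 2 — magnitude at f = 9.57 Hz:
|H(f)| = 1 / sqrt(1 + (f/fc)^2)
f/fc = 9.57 / 0.768896 = 12.446417
|H| = 1 / sqrt(1 + 154.913296) = 0.0800863
|H|_dB = 20*log10(0.0800863) = -21.93 dB

fc = 0.768896 Hz; |H(9.57 Hz)| = -21.93 dB


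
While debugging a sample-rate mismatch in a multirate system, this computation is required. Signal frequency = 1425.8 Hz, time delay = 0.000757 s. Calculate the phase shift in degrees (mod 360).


Phase shift from frequency and time delay:
phi = 360 * f * t_delay
    = 360 * 1425.8 * 0.000757
    = 388.56 degrees
    mod 360 = 28.56 degrees

28.56 degrees


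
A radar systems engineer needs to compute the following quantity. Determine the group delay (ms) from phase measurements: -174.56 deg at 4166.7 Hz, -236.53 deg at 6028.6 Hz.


Group delay from phase difference:
tau = -d(phi)/d(omega)
d(phi) = -61.97 deg = -1.081581 rad
d(omega) = 2*pi*(6028.6 - 4166.7) = 11698.6627 rad/s
tau = -(-1.081581) / 11698.6627
    = 0.0925 ms

0.0925 ms


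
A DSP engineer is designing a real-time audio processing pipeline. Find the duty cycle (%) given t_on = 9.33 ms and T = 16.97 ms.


Duty cycle as a percentage:
DC = (t_on / T) * 100
   = (9.33 / 16.97) * 100
   = 0.549794 * 100
   = 54.98 %

54.98 %


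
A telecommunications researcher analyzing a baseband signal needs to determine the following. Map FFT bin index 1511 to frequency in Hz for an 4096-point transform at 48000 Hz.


Frequency of DFT bin k:
f_k = k * fs / N
    = 1511 * 48000 / 4096
    = 72528000 / 4096
    = 17707.031 Hz

17707.031 Hz


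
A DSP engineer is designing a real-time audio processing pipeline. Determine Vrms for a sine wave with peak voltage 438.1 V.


RMS voltage for a sinusoidal waveform:
V_rms = V_peak / sqrt(2)
      = 438.1 / 1.414214
      = 309.783 V

309.783 V


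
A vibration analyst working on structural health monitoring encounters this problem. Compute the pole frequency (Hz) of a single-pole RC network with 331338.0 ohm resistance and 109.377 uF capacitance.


Cutoff frequency of a first-order RC filter:
fc = 1 / (2 * pi * R * C)
C = 109.377 uF = 0.000109377 F
fc = 1 / (2 * pi * 331338.0 * 0.000109377)
   = 1 / 227.70738829692
   = 0.004392 Hz

0.004392 Hz


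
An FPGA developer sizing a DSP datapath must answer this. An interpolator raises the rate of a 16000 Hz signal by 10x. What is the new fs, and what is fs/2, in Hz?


Step 1 — output sample rate after interpolation by L:
fs_out = L * fs_in = 10 * 16000 = 160000 Hz

Step 2 — Nyquist frequency of the output stream:
f_Nyq = fs_out / 2 = 160000 / 2 = 80000.0 Hz

fs_out = 160000 Hz; f_Nyquist = 80000.0 Hz


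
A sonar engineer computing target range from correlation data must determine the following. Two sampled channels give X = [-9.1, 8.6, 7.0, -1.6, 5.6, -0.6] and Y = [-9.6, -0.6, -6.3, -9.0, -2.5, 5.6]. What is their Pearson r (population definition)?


Pearson correlation coefficient (population):
r = cov(X,Y) / (std(X) * std(Y))
Mean X = 1.65, Mean Y = -3.7333
Cov(X,Y) = 12.016667
Std(X) = 6.106213, Std(Y) = 5.278784
r = 0.3728

0.3728


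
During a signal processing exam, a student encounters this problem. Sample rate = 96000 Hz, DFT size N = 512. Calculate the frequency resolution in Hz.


DFT frequency resolution:
df = fs / N
   = 96000 / 512
   = 187.5 Hz

187.5 Hz


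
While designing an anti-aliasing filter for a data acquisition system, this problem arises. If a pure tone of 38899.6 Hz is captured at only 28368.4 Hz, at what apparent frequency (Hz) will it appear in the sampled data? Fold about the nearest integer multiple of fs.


Compute the nearest integer multiple of fs to the signal:
n = round(38899.6 / 28368.4) = 1
f_alias = |38899.6 - 1 * 28368.4|
        = |38899.6 - 28368.4|
        = 10531.2 Hz

10531.2


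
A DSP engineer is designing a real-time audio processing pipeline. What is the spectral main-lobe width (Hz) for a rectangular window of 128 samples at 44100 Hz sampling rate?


Main lobe width for a rectangular window:
Width = 2 * fs / N
      = 2 * 44100 / 128
      = 88200 / 128
      = 689.062 Hz

689.062 Hz


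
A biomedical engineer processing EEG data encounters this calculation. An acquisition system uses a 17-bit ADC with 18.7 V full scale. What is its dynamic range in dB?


Dynamic range from full-scale to LSB:
V_min = V_max / 2^bits = 18.7 / 2^17
DR = 20 * log10(V_max / V_min)
   = 20 * log10(2^17)
   = 20 * 17 * log10(2)
   = 102.35 dB

102.35 dB


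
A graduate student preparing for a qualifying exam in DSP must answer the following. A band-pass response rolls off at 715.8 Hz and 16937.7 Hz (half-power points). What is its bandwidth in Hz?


Bandwidth is the difference of -3dB frequencies:
BW = f_high - f_low
   = 16937.7 - 715.8
   = 16221.9 Hz

16221.9 Hz


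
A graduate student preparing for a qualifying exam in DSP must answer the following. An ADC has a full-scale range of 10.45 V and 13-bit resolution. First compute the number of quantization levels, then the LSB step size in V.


Step 1 — number of quantization levels:
L = 2^N = 2^13 = 8192

Step 2 — LSB step size:
delta = Vfs / L
      = 10.45 / 8192
      = 0.00127563 V

Levels = 8192; step size = 0.00127563 V


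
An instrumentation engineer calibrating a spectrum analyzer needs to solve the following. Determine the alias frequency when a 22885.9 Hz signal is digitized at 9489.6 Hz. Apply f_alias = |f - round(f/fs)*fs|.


Compute the nearest integer multiple of fs to the signal:
n = round(22885.9 / 9489.6) = 2
f_alias = |22885.9 - 2 * 9489.6|
        = |22885.9 - 18979.2|
        = 3906.7 Hz

3906.7


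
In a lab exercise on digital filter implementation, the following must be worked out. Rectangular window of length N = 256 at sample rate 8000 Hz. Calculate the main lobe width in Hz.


Main lobe width for a rectangular window:
Width = 2 * fs / N
      = 2 * 8000 / 256
      = 16000 / 256
      = 62.5 Hz

62.5 Hz


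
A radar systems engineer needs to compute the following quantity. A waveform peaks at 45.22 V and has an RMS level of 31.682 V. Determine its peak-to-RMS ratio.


Crest factor is the ratio of peak to RMS:
CF = V_peak / V_rms
   = 45.22 / 31.682
   = 1.4273

1.4273


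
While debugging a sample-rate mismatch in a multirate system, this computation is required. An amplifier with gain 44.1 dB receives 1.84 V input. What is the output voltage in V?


Output voltage from dB gain:
V_out = V_in * 10^(gain_dB / 20)
      = 1.84 * 10^(44.1 / 20)
      = 1.84 * 160.324539
      = 294.9972 V

294.9972 V


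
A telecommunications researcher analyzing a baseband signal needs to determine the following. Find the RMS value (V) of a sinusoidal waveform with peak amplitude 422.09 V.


RMS voltage for a sinusoidal waveform:
V_rms = V_peak / sqrt(2)
      = 422.09 / 1.414214
      = 298.463 V

298.463 V


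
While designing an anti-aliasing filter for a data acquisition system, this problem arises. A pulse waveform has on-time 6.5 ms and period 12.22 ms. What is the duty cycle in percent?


Duty cycle as a percentage:
DC = (t_on / T) * 100
   = (6.5 / 12.22) * 100
   = 0.531915 * 100
   = 53.19 %

53.19 %


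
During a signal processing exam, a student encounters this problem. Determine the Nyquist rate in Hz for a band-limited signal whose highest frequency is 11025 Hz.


The Nyquist rate is twice the maximum frequency component.
fs_min = 2 * fmax
      = 2 * 11025
      = 22050 Hz

22050


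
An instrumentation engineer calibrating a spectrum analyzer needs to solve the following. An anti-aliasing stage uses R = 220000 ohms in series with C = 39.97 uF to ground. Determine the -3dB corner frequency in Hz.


Cutoff frequency of a first-order RC filter:
fc = 1 / (2 * pi * R * C)
C = 39.97 uF = 3.997e-05 F
fc = 1 / (2 * pi * 220000 * 3.997e-05)
   = 1 / 55.250561680153
   = 0.018099 Hz

0.018099 Hz


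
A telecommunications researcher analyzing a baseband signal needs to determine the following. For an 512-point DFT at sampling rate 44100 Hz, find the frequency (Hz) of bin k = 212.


Frequency of DFT bin k:
f_k = k * fs / N
    = 212 * 44100 / 512
    = 9349200 / 512
    = 18260.156 Hz

18260.156 Hz


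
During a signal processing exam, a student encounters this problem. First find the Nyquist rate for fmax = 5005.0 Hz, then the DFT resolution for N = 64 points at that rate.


Step 1 — Nyquist sampling rate:
fs = 2 * fmax = 2 * 5005.0 = 10010.0 Hz

Step 2 — DFT bin spacing:
df = fs / N = 10010.0 / 64 = 156.4062 Hz

156.4062 Hz


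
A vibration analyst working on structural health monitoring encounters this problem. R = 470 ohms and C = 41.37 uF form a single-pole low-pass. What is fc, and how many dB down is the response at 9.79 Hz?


Step 1 — cutoff frequency:
fc = 1 / (2*pi*R*C)
C = 41.37 uF = 4.137e-05 F
fc = 1 / (2*pi*470*4.137e-05)
   = 8.18534 Hz

Step 2 — magnitude at f = 9.79 Hz:
|H(f)| = 1 / sqrt(1 + (f/fc)^2)
f/fc = 9.79 / 8.18534 = 1.196041
|H| = 1 / sqrt(1 + 1.430514) = 0.6414325
|H|_dB = 20*log10(0.6414325) = -3.86 dB

fc = 8.18534 Hz; |H(9.79 Hz)| = -3.86 dB


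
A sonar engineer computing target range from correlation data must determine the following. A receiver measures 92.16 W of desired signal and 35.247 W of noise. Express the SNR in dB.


SNR in decibels:
SNR = 10 * log10(Ps / Pn)
    = 10 * log10(92.16 / 35.247)
    = 10 * log10(2.6147)
    = 10 * 0.4174
    = 4.17 dB

4.17 dB


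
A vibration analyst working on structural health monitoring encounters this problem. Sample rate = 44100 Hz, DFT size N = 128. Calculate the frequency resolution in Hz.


DFT frequency resolution:
df = fs / N
   = 44100 / 128
   = 344.5312 Hz

344.5312 Hz


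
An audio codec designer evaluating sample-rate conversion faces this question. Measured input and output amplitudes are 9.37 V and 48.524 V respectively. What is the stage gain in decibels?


Voltage gain in dB:
G = 20 * log10(Vout / Vin)
  = 20 * log10(48.524 / 9.37)
  = 20 * log10(5.178655)
  = 20 * 0.714217
  = 14.28 dB

14.28 dB


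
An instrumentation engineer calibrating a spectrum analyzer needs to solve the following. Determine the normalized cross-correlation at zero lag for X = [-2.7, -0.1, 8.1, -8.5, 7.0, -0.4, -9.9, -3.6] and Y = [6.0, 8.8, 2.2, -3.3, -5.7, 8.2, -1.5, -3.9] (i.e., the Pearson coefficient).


Pearson correlation coefficient (population):
r = cov(X,Y) / (std(X) * std(Y))
Mean X = -1.2625, Mean Y = 1.35
Cov(X,Y) = 3.516875
Std(X) = 6.047094, Std(Y) = 5.382611
r = 0.108

0.108


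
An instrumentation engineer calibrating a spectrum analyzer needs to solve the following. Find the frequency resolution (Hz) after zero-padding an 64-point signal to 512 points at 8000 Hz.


Frequency resolution after zero-padding:
N_padded = 64 * 8 = 512
df = fs / N_padded
   = 8000 / 512
   = 15.625 Hz

15.625 Hz


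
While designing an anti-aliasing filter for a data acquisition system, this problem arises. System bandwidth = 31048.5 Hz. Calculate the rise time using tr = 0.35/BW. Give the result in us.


Rise time from bandwidth relationship:
tr = 0.35 / BW
   = 0.35 / 31048.5
   = 1.127268628e-05 s
   = 11.2727 us

11.2727 us


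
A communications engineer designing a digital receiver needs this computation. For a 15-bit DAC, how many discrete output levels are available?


Number of quantization levels = 2^N
= 2^15
= 32768

32768


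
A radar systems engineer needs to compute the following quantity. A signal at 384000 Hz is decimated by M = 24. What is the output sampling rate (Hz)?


Decimation reduces the sample rate:
fs_out = fs_in / M
       = 384000 / 24
       = 16000.0 Hz

16000.0 Hz


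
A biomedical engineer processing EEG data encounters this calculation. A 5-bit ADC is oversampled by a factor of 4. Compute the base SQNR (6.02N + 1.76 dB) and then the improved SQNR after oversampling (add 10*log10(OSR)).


Step 1 — baseline SQNR at Nyquist:
SQNR_base = 6.02*N + 1.76
          = 6.02*5 + 1.76
          = 31.86 dB

Step 2 — oversampling processing gain:
G = 10*log10(OSR) = 10*log10(4) = 6.02 dB

Step 3 — total:
SQNR_total = 31.86 + 6.02 = 37.88 dB

Base SQNR = 31.86 dB; oversampled SQNR = 37.88 dB


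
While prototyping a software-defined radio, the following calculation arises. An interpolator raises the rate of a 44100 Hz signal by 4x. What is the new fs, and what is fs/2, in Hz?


Step 1 — output sample rate after interpolation by L:
fs_out = L * fs_in = 4 * 44100 = 176400 Hz

Step 2 — Nyquist frequency of the output stream:
f_Nyq = fs_out / 2 = 176400 / 2 = 88200.0 Hz

fs_out = 176400 Hz; f_Nyquist = 88200.0 Hz


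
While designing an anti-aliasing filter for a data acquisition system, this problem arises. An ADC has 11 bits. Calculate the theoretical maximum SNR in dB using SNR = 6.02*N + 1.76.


Theoretical SNR for a full-scale sinusoid:
SNR = 6.02 * N + 1.76
    = 6.02 * 11 + 1.76
    = 66.22 + 1.76
    = 67.98 dB

67.98 dB
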